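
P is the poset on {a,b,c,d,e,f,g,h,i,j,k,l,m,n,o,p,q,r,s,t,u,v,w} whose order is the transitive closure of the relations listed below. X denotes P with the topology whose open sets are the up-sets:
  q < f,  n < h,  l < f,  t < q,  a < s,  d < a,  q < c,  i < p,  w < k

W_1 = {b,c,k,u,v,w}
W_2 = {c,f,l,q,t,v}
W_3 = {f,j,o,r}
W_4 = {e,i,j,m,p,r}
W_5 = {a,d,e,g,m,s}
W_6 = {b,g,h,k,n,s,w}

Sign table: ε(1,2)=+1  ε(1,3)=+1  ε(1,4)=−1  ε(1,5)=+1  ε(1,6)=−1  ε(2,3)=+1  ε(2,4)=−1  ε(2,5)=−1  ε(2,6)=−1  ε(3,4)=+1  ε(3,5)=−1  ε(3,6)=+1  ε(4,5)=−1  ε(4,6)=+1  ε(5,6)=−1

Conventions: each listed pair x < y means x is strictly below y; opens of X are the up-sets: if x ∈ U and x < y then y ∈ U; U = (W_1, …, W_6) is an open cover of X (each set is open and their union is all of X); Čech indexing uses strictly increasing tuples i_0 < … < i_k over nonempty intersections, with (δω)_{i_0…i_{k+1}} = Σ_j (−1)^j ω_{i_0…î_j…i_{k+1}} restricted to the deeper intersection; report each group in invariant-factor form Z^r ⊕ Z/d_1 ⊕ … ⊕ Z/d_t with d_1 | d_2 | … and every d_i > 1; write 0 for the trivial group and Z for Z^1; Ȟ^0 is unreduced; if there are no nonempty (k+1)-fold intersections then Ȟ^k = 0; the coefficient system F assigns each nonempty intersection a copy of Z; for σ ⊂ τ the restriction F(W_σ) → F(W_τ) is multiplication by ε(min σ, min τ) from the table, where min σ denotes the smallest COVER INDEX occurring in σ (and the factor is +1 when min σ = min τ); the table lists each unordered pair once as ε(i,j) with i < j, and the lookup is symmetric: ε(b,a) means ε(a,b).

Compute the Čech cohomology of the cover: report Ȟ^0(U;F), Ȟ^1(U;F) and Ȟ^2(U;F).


cover nerve:
  W12={c,v} W16={b,k,w} W23={f} W34={j,r} W45={e,m} W56={g,s}
C dims 6,6; δ0: rk 6, SNF 1^5·2
Ȟ^0: (6−6)−0=0 ⇒ 0
Ȟ^1: (6−0)−6=0 plus torsion [2] ⇒ Z/2
Ȟ^2: (0−0)−0=0 ⇒ 0

Ȟ^0 = 0, Ȟ^1 = Z/2, Ȟ^2 = 0


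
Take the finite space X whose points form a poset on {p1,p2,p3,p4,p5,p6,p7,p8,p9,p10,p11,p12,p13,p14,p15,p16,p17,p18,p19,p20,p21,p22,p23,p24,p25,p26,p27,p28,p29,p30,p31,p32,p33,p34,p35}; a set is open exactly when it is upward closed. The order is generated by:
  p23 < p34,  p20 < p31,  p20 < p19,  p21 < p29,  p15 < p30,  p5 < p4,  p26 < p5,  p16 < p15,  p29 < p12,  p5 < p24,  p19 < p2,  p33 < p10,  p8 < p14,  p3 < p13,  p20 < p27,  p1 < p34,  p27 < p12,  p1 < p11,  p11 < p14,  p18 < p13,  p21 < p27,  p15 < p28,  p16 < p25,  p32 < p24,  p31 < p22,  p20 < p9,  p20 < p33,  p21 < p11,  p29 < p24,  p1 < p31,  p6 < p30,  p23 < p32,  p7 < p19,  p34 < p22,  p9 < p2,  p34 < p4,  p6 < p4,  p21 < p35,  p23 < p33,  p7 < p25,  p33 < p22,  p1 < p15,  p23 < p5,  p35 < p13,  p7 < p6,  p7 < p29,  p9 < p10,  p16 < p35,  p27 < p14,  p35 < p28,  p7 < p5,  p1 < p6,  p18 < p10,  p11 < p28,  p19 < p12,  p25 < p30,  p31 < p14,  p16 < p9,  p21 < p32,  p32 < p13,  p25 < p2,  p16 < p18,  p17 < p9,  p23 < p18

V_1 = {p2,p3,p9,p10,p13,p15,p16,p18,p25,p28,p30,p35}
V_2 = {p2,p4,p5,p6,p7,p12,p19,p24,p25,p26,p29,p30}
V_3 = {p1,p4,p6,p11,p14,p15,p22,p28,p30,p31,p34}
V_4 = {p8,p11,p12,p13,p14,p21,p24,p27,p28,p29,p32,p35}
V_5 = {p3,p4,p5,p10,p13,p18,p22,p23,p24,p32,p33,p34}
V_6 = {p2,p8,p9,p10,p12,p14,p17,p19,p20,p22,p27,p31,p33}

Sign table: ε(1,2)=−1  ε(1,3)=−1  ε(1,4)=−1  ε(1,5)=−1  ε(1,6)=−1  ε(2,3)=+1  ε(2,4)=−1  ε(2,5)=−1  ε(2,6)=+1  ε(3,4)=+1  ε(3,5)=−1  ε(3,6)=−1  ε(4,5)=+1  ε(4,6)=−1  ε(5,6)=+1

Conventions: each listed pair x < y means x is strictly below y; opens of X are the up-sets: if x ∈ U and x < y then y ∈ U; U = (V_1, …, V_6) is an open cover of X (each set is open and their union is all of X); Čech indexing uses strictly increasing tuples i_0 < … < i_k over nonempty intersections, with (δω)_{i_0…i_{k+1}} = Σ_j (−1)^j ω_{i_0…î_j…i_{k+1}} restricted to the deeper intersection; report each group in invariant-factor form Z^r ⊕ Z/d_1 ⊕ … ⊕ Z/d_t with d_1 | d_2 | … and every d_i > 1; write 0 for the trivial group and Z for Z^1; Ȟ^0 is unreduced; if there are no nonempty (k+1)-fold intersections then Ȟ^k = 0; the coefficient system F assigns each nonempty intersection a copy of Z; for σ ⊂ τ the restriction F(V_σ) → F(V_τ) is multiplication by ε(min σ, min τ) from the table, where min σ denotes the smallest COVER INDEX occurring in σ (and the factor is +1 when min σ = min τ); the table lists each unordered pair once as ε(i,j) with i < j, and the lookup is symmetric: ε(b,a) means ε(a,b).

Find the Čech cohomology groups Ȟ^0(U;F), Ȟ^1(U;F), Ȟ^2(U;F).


cover nerve:
  V12={p2,p25,p30} V13={p15,p28,p30} V14={p13,p28,p35} V15={p3,p10,p13,p18} V16={p2,p9,p10} V23={p4,p6,p30} V24={p12,p24,p29} V25={p4,p5,p24} V26={p2,p12,p19} V34={p11,p14,p28} V35={p4,p22,p34} V36={p14,p22,p31} V45={p13,p24,p32} V46={p8,p12,p14,p27} V56={p10,p22,p33}
  V123={p30} V126={p2} V134={p28} V145={p13} V156={p10} V235={p4} V245={p24} V246={p12} V346={p14} V356={p22}
C dims 6,15,10; δ0: rk 6, SNF 1^5·2; δ1: rk 9, SNF 1^9
Ȟ^0: (6−6)−0=0 ⇒ 0
Ȟ^1: (15−9)−6=0 plus torsion [2] ⇒ Z/2
Ȟ^2: (10−0)−9=1 ⇒ Z

Ȟ^0 ≅ 0, Ȟ^1 ≅ Z/2 and Ȟ^2 ≅ Z


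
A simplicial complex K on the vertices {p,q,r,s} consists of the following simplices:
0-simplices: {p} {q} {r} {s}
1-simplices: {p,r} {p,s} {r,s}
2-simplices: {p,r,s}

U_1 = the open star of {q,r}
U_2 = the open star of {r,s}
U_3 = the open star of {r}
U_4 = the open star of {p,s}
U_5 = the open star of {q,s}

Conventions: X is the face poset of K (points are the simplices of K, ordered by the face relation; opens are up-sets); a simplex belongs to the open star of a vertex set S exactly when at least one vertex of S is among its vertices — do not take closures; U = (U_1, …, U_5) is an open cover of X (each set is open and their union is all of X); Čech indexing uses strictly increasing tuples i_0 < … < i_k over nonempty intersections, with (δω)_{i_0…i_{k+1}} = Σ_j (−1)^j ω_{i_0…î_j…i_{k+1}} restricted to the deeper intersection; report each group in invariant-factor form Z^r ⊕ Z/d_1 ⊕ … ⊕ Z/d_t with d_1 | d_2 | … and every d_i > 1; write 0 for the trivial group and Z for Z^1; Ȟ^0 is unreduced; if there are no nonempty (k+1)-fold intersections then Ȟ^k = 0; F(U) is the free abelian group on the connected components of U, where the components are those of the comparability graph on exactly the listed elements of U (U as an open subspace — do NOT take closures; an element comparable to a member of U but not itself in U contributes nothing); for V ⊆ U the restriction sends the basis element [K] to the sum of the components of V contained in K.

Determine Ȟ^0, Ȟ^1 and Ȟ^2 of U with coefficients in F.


intersection data:
  U1={{q},{r},{p,r},{r,s},{p,r,s}} U2={{r},{s},{p,r},{p,s},{r,s},{p,r,s}} U3={{r},{p,r},{r,s},{p,r,s}} U4={{p},{s},{p,r},{p,s},{r,s},{p,r,s}} U5={{q},{s},{p,s},{r,s},{p,r,s}}
  U12={{r},{p,r},{r,s},{p,r,s}} U13={{r},{p,r},{r,s},{p,r,s}} U14={{p,r},{r,s},{p,r,s}} U15={{q},{r,s},{p,r,s}} U23={{r},{p,r},{r,s},{p,r,s}} U24={{s},{p,r},{p,s},{r,s},{p,r,s}} U25={{s},{p,s},{r,s},{p,r,s}} U34={{p,r},{r,s},{p,r,s}} U35={{r,s},{p,r,s}} U45={{s},{p,s},{r,s},{p,r,s}}
  U123={{r},{p,r},{r,s},{p,r,s}} U124={{p,r},{r,s},{p,r,s}} U125={{r,s},{p,r,s}} U134={{p,r},{r,s},{p,r,s}} U135={{r,s},{p,r,s}} U145={{r,s},{p,r,s}} U234={{p,r},{r,s},{p,r,s}} U235={{r,s},{p,r,s}} U245={{s},{p,s},{r,s},{p,r,s}} U345={{r,s},{p,r,s}}
  U1234={{p,r},{r,s},{p,r,s}} U1235={{r,s},{p,r,s}} U1245={{r,s},{p,r,s}} U1345={{r,s},{p,r,s}} U2345={{r,s},{p,r,s}}
  U12345={{r,s},{p,r,s}}
components per intersection:
  U1: {{q}} {{r},{p,r},{r,s},{p,r,s}}
  U2: {{r},{s},{p,r},{p,s},{r,s},{p,r,s}}
  U3: {{r},{p,r},{r,s},{p,r,s}}
  U4: {{p},{s},{p,r},{p,s},{r,s},{p,r,s}}
  U5: {{q}} {{s},{p,s},{r,s},{p,r,s}}
  U12: {{r},{p,r},{r,s},{p,r,s}}
  U13: {{r},{p,r},{r,s},{p,r,s}}
  U14: {{p,r},{r,s},{p,r,s}}
  U15: {{q}} {{r,s},{p,r,s}}
  U23: {{r},{p,r},{r,s},{p,r,s}}
  U24: {{s},{p,r},{p,s},{r,s},{p,r,s}}
  U25: {{s},{p,s},{r,s},{p,r,s}}
  U34: {{p,r},{r,s},{p,r,s}}
  U35: {{r,s},{p,r,s}}
  U45: {{s},{p,s},{r,s},{p,r,s}}
  U123: {{r},{p,r},{r,s},{p,r,s}}
  U124: {{p,r},{r,s},{p,r,s}}
  U125: {{r,s},{p,r,s}}
  U134: {{p,r},{r,s},{p,r,s}}
  U135: {{r,s},{p,r,s}}
  U145: {{r,s},{p,r,s}}
  U234: {{p,r},{r,s},{p,r,s}}
  U235: {{r,s},{p,r,s}}
  U245: {{s},{p,s},{r,s},{p,r,s}}
  U345: {{r,s},{p,r,s}}
  U1234: {{p,r},{r,s},{p,r,s}}
  U1235: {{r,s},{p,r,s}}
  U1245: {{r,s},{p,r,s}}
  U1345: {{r,s},{p,r,s}}
  U2345: {{r,s},{p,r,s}}
  U12345: {{r,s},{p,r,s}}
C dims 7,11,10,5; δ0: rk 5, SNF 1^5; δ1: rk 6, SNF 1^6; δ2: rk 4, SNF 1^4
Ȟ^0 = (7 − 5) − 0 = 2, so Ȟ^0 ≅ Z^2
Ȟ^1 = (11 − 6) − 5 = 0, so Ȟ^1 ≅ 0
Ȟ^2 = (10 − 4) − 6 = 0, so Ȟ^2 ≅ 0

Ȟ^0(U;F) ≅ Z^2, Ȟ^1(U;F) ≅ 0 and Ȟ^2(U;F) ≅ 0


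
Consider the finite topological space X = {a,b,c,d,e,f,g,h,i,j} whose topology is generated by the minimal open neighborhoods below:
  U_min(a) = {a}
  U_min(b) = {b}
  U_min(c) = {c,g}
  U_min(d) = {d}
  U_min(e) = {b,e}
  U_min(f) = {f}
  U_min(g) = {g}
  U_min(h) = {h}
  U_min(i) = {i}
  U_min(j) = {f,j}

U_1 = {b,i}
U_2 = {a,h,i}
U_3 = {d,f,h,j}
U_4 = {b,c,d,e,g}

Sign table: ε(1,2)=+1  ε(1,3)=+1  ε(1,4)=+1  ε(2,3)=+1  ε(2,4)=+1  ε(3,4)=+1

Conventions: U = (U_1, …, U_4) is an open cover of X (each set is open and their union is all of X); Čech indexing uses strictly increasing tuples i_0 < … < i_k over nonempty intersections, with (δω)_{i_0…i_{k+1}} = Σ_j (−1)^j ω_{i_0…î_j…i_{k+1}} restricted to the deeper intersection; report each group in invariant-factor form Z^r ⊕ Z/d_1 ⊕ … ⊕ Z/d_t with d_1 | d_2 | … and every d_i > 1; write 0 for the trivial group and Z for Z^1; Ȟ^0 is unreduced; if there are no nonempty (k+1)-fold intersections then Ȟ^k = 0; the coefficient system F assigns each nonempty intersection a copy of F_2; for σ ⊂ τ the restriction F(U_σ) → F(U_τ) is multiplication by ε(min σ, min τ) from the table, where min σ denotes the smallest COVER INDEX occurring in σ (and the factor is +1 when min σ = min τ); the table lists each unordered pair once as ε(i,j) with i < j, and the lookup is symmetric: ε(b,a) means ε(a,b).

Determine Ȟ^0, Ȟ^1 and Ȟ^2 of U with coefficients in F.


Ȟ^0 ≅ Z/2; Ȟ^1 ≅ Z/2; Ȟ^2 ≅ 0

nonempty overlaps:
  U12={i} U14={b} U23={h} U34={d}
C dims 4,4; δ0: rk_F2 3
degree 0: 4−3−0 = 1 → Ȟ^0 ≅ Z/2
degree 1: 4−0−3 = 1 → Ȟ^1 ≅ Z/2
degree 2: 0−0−0 = 0 → Ȟ^2 ≅ 0


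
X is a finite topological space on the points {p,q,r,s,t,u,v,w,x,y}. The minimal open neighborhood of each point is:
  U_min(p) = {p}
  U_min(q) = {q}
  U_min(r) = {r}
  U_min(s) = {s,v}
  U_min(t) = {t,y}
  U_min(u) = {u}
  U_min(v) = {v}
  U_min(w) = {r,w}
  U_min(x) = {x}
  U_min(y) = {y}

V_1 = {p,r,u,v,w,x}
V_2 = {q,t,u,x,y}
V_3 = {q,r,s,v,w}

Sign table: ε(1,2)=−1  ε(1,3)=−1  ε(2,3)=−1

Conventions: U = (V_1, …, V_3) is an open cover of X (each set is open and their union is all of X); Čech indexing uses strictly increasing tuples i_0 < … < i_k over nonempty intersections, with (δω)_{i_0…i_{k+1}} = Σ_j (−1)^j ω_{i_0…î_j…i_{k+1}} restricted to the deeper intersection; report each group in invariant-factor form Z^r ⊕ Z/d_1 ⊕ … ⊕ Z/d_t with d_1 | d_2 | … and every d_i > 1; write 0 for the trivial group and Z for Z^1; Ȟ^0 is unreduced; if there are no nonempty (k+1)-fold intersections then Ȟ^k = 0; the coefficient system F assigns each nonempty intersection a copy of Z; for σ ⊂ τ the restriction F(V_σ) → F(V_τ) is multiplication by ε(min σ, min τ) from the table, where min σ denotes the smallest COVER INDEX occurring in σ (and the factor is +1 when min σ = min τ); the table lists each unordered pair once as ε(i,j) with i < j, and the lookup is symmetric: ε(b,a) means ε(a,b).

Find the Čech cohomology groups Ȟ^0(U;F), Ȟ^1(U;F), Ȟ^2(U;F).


cover nerve:
  V12={u,x} V13={r,v,w} V23={q}
C dims 3,3; δ0: rk 3, SNF 1^2·2
Ȟ^0: (3−3)−0=0 ⇒ 0
Ȟ^1: (3−0)−3=0 plus torsion [2] ⇒ Z/2
Ȟ^2: (0−0)−0=0 ⇒ 0

Ȟ^0 ≅ 0, Ȟ^1 ≅ Z/2, Ȟ^2 ≅ 0


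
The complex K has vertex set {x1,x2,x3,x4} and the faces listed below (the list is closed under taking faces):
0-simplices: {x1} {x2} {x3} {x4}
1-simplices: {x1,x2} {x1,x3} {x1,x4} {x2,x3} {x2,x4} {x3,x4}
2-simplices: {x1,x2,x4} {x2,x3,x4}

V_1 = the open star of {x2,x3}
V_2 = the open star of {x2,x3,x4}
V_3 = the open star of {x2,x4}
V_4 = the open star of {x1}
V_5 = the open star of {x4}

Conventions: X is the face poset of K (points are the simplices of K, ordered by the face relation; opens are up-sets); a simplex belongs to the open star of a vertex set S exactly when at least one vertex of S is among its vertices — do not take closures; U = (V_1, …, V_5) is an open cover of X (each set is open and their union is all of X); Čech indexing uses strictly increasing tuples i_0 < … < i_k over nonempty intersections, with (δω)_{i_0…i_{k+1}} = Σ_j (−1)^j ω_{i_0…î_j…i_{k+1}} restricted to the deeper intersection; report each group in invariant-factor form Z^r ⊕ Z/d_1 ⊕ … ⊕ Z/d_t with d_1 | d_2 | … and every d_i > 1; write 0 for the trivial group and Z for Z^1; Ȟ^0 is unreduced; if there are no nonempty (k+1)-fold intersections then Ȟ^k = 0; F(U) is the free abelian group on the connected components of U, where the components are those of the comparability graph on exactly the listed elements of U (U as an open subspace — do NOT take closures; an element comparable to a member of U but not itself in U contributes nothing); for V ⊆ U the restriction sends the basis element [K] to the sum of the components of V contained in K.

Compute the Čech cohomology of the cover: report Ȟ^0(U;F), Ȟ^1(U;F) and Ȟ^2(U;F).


nerve of the cover:
  V1={{x2},{x3},{x1,x2},{x1,x3},{x2,x3},{x2,x4},{x3,x4},{x1,x2,x4},{x2,x3,x4}} V2={{x2},{x3},{x4},{x1,x2},{x1,x3},{x1,x4},{x2,x3},{x2,x4},{x3,x4},{x1,x2,x4},{x2,x3,x4}} V3={{x2},{x4},{x1,x2},{x1,x4},{x2,x3},{x2,x4},{x3,x4},{x1,x2,x4},{x2,x3,x4}} V4={{x1},{x1,x2},{x1,x3},{x1,x4},{x1,x2,x4}} V5={{x4},{x1,x4},{x2,x4},{x3,x4},{x1,x2,x4},{x2,x3,x4}}
  V12={{x2},{x3},{x1,x2},{x1,x3},{x2,x3},{x2,x4},{x3,x4},{x1,x2,x4},{x2,x3,x4}} V13={{x2},{x1,x2},{x2,x3},{x2,x4},{x3,x4},{x1,x2,x4},{x2,x3,x4}} V14={{x1,x2},{x1,x3},{x1,x2,x4}} V15={{x2,x4},{x3,x4},{x1,x2,x4},{x2,x3,x4}} V23={{x2},{x4},{x1,x2},{x1,x4},{x2,x3},{x2,x4},{x3,x4},{x1,x2,x4},{x2,x3,x4}} V24={{x1,x2},{x1,x3},{x1,x4},{x1,x2,x4}} V25={{x4},{x1,x4},{x2,x4},{x3,x4},{x1,x2,x4},{x2,x3,x4}} V34={{x1,x2},{x1,x4},{x1,x2,x4}} V35={{x4},{x1,x4},{x2,x4},{x3,x4},{x1,x2,x4},{x2,x3,x4}} V45={{x1,x4},{x1,x2,x4}}
  V123={{x2},{x1,x2},{x2,x3},{x2,x4},{x3,x4},{x1,x2,x4},{x2,x3,x4}} V124={{x1,x2},{x1,x3},{x1,x2,x4}} V125={{x2,x4},{x3,x4},{x1,x2,x4},{x2,x3,x4}} V134={{x1,x2},{x1,x2,x4}} V135={{x2,x4},{x3,x4},{x1,x2,x4},{x2,x3,x4}} V145={{x1,x2,x4}} V234={{x1,x2},{x1,x4},{x1,x2,x4}} V235={{x4},{x1,x4},{x2,x4},{x3,x4},{x1,x2,x4},{x2,x3,x4}} V245={{x1,x4},{x1,x2,x4}} V345={{x1,x4},{x1,x2,x4}}
  V1234={{x1,x2},{x1,x2,x4}} V1235={{x2,x4},{x3,x4},{x1,x2,x4},{x2,x3,x4}} V1245={{x1,x2,x4}} V1345={{x1,x2,x4}} V2345={{x1,x4},{x1,x2,x4}}
  V12345={{x1,x2,x4}}
components per intersection:
  V1: {{x2},{x3},{x1,x2},{x1,x3},{x2,x3},{x2,x4},{x3,x4},{x1,x2,x4},{x2,x3,x4}}
  V2: {{x2},{x3},{x4},{x1,x2},{x1,x3},{x1,x4},{x2,x3},{x2,x4},{x3,x4},{x1,x2,x4},{x2,x3,x4}}
  V3: {{x2},{x4},{x1,x2},{x1,x4},{x2,x3},{x2,x4},{x3,x4},{x1,x2,x4},{x2,x3,x4}}
  V4: {{x1},{x1,x2},{x1,x3},{x1,x4},{x1,x2,x4}}
  V5: {{x4},{x1,x4},{x2,x4},{x3,x4},{x1,x2,x4},{x2,x3,x4}}
  V12: {{x2},{x3},{x1,x2},{x1,x3},{x2,x3},{x2,x4},{x3,x4},{x1,x2,x4},{x2,x3,x4}}
  V13: {{x2},{x1,x2},{x2,x3},{x2,x4},{x3,x4},{x1,x2,x4},{x2,x3,x4}}
  V14: {{x1,x2},{x1,x2,x4}} {{x1,x3}}
  V15: {{x2,x4},{x3,x4},{x1,x2,x4},{x2,x3,x4}}
  V23: {{x2},{x4},{x1,x2},{x1,x4},{x2,x3},{x2,x4},{x3,x4},{x1,x2,x4},{x2,x3,x4}}
  V24: {{x1,x2},{x1,x4},{x1,x2,x4}} {{x1,x3}}
  V25: {{x4},{x1,x4},{x2,x4},{x3,x4},{x1,x2,x4},{x2,x3,x4}}
  V34: {{x1,x2},{x1,x4},{x1,x2,x4}}
  V35: {{x4},{x1,x4},{x2,x4},{x3,x4},{x1,x2,x4},{x2,x3,x4}}
  V45: {{x1,x4},{x1,x2,x4}}
  V123: {{x2},{x1,x2},{x2,x3},{x2,x4},{x3,x4},{x1,x2,x4},{x2,x3,x4}}
  V124: {{x1,x2},{x1,x2,x4}} {{x1,x3}}
  V125: {{x2,x4},{x3,x4},{x1,x2,x4},{x2,x3,x4}}
  V134: {{x1,x2},{x1,x2,x4}}
  V135: {{x2,x4},{x3,x4},{x1,x2,x4},{x2,x3,x4}}
  V145: {{x1,x2,x4}}
  V234: {{x1,x2},{x1,x4},{x1,x2,x4}}
  V235: {{x4},{x1,x4},{x2,x4},{x3,x4},{x1,x2,x4},{x2,x3,x4}}
  V245: {{x1,x4},{x1,x2,x4}}
  V345: {{x1,x4},{x1,x2,x4}}
  V1234: {{x1,x2},{x1,x2,x4}}
  V1235: {{x2,x4},{x3,x4},{x1,x2,x4},{x2,x3,x4}}
  V1245: {{x1,x2,x4}}
  V1345: {{x1,x2,x4}}
  V2345: {{x1,x4},{x1,x2,x4}}
  V12345: {{x1,x2,x4}}
C dims 5,12,11,5; δ0: rk 4, SNF 1^4; δ1: rk 7, SNF 1^7; δ2: rk 4, SNF 1^4
Ȟ^0 = (5 − 4) − 0 = 1, so Ȟ^0 ≅ Z
Ȟ^1 = (12 − 7) − 4 = 1, so Ȟ^1 ≅ Z
Ȟ^2 = (11 − 4) − 7 = 0, so Ȟ^2 ≅ 0

Ȟ^0(U;F) ≅ Z, Ȟ^1(U;F) ≅ Z, Ȟ^2(U;F) ≅ 0


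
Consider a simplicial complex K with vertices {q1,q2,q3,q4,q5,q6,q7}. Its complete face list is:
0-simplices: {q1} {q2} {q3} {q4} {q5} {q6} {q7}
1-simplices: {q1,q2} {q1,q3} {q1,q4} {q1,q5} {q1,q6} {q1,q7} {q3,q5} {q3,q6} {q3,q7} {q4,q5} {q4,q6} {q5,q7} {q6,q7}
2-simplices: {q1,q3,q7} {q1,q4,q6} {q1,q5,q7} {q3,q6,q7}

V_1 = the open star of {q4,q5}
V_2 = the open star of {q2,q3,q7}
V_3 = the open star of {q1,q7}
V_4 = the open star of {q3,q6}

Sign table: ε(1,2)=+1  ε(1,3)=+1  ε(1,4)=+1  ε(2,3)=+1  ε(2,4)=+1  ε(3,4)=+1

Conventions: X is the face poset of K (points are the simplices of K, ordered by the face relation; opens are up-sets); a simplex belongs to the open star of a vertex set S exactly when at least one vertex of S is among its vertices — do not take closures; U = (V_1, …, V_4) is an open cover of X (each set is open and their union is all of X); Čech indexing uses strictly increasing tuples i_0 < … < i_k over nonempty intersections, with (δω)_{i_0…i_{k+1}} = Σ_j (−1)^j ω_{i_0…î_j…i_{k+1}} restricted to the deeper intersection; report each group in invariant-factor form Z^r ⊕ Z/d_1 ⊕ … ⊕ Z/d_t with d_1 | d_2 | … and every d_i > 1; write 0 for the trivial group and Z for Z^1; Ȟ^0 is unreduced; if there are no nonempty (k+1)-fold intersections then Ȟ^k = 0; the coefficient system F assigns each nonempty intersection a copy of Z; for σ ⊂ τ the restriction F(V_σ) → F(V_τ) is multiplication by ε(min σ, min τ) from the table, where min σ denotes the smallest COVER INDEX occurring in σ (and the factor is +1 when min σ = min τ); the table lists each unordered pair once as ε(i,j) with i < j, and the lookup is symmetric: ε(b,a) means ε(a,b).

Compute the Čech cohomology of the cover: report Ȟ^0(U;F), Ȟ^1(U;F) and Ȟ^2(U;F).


nerve of the cover:
  V1={{q4},{q5},{q1,q4},{q1,q5},{q3,q5},{q4,q5},{q4,q6},{q5,q7},{q1,q4,q6},{q1,q5,q7}} V2={{q2},{q3},{q7},{q1,q2},{q1,q3},{q1,q7},{q3,q5},{q3,q6},{q3,q7},{q5,q7},{q6,q7},{q1,q3,q7},{q1,q5,q7},{q3,q6,q7}} V3={{q1},{q7},{q1,q2},{q1,q3},{q1,q4},{q1,q5},{q1,q6},{q1,q7},{q3,q7},{q5,q7},{q6,q7},{q1,q3,q7},{q1,q4,q6},{q1,q5,q7},{q3,q6,q7}} V4={{q3},{q6},{q1,q3},{q1,q6},{q3,q5},{q3,q6},{q3,q7},{q4,q6},{q6,q7},{q1,q3,q7},{q1,q4,q6},{q3,q6,q7}}
  V12={{q3,q5},{q5,q7},{q1,q5,q7}} V13={{q1,q4},{q1,q5},{q5,q7},{q1,q4,q6},{q1,q5,q7}} V14={{q3,q5},{q4,q6},{q1,q4,q6}} V23={{q7},{q1,q2},{q1,q3},{q1,q7},{q3,q7},{q5,q7},{q6,q7},{q1,q3,q7},{q1,q5,q7},{q3,q6,q7}} V24={{q3},{q1,q3},{q3,q5},{q3,q6},{q3,q7},{q6,q7},{q1,q3,q7},{q3,q6,q7}} V34={{q1,q3},{q1,q6},{q3,q7},{q6,q7},{q1,q3,q7},{q1,q4,q6},{q3,q6,q7}}
  V123={{q5,q7},{q1,q5,q7}} V124={{q3,q5}} V134={{q1,q4,q6}} V234={{q1,q3},{q3,q7},{q6,q7},{q1,q3,q7},{q3,q6,q7}}
C dims 4,6,4; δ0: rk 3, SNF 1^3; δ1: rk 3, SNF 1^3
Ȟ^0 = (4 − 3) − 0 = 1, so Ȟ^0 ≅ Z
Ȟ^1 = (6 − 3) − 3 = 0, so Ȟ^1 ≅ 0
Ȟ^2 = (4 − 0) − 3 = 1, so Ȟ^2 ≅ Z

Ȟ^0 = Z, Ȟ^1 = 0 and Ȟ^2 = Z


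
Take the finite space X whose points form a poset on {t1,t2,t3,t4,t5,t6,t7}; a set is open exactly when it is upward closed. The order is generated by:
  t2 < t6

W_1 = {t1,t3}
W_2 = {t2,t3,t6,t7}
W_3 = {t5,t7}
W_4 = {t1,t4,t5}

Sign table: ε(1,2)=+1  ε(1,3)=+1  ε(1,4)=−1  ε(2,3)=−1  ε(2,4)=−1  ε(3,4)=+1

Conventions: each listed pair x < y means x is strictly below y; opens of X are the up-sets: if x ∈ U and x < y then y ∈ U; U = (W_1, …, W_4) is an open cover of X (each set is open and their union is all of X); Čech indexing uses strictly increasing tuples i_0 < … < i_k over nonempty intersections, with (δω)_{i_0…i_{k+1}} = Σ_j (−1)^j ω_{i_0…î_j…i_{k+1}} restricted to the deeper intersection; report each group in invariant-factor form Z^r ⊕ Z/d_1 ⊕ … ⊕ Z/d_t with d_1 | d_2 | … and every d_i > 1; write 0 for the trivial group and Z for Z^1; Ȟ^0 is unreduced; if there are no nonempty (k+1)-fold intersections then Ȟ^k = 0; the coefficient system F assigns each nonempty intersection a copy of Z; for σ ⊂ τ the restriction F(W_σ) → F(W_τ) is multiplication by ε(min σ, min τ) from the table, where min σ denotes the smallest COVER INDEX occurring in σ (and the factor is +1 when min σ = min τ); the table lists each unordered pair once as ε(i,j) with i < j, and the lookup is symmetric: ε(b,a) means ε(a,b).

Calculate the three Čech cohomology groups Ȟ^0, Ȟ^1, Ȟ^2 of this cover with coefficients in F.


Ȟ^0 ≅ Z, Ȟ^1 ≅ Z and Ȟ^2 ≅ 0

nerve of the cover:
  W12={t3} W14={t1} W23={t7} W34={t5}
C dims 4,4; δ0: rk 3, SNF 1^3
Ȟ^0 = (4 − 3) − 0 = 1, so Ȟ^0 ≅ Z
Ȟ^1 = (4 − 0) − 3 = 1, so Ȟ^1 ≅ Z
Ȟ^2 = (0 − 0) − 0 = 0, so Ȟ^2 ≅ 0


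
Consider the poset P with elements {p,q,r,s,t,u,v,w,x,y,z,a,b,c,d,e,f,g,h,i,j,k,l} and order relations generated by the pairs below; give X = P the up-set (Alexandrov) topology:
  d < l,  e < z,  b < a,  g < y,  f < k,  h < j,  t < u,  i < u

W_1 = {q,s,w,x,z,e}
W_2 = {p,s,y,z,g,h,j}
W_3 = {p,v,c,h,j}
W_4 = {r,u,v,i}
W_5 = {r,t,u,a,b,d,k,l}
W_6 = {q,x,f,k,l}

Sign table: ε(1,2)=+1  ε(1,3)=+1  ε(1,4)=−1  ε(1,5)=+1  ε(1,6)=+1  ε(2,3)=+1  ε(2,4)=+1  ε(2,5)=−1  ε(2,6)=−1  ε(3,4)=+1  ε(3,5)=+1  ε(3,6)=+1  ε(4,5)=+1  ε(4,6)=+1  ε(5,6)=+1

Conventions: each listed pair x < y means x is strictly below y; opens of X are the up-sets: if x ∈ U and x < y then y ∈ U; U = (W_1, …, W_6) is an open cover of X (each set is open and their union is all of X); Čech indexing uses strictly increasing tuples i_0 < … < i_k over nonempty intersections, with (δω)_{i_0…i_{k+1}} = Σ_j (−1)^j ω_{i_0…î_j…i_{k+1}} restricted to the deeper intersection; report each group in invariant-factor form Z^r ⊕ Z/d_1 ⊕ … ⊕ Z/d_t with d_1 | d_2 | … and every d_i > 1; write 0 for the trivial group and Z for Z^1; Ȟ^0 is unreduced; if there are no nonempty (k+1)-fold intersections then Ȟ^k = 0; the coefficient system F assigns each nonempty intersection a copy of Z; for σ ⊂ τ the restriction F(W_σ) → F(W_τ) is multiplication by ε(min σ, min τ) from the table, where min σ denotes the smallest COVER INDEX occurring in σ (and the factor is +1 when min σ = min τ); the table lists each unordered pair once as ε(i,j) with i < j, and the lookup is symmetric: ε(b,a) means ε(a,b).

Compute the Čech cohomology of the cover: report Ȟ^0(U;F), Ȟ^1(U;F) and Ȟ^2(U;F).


Ȟ^0(U;F) ≅ Z,  Ȟ^1(U;F) ≅ Z,  Ȟ^2(U;F) ≅ 0

nerve simplices:
  W12={s,z} W16={q,x} W23={p,h,j} W34={v} W45={r,u} W56={k,l}
C dims 6,6; δ0: rk 5, SNF 1^5
degree 0: 6−5−0 = 1 → Ȟ^0 ≅ Z
degree 1: 6−0−5 = 1 → Ȟ^1 ≅ Z
degree 2: 0−0−0 = 0 → Ȟ^2 ≅ 0


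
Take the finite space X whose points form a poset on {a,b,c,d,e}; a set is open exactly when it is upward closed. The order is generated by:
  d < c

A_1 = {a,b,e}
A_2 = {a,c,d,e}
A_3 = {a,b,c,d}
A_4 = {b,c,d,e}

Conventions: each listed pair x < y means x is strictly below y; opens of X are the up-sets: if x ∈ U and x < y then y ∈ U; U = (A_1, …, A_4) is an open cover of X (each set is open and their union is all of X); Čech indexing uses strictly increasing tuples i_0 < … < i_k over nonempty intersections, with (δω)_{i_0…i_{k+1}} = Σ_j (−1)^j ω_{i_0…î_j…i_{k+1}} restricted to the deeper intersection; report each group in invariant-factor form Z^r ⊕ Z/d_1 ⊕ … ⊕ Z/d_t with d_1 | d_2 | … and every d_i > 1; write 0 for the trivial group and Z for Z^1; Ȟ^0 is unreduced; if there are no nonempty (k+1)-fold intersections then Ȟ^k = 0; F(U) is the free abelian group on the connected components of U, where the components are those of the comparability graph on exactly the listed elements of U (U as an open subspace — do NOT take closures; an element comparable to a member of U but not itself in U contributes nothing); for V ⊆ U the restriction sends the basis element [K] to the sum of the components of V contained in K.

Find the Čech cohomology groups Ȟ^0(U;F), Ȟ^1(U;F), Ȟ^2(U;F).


intersection data:
  A12={a,e} A13={a,b} A14={b,e} A23={a,c,d} A24={c,d,e} A34={b,c,d}
  A123={a} A124={e} A134={b} A234={c,d}
components per intersection:
  A1: {a} {b} {e}
  A2: {a} {c,d} {e}
  A3: {a} {b} {c,d}
  A4: {b} {c,d} {e}
  A12: {a} {e}
  A13: {a} {b}
  A14: {b} {e}
  A23: {a} {c,d}
  A24: {c,d} {e}
  A34: {b} {c,d}
  A123: {a}
  A124: {e}
  A134: {b}
  A234: {c,d}
C dims 12,12,4; δ0: rk 8, SNF 1^8; δ1: rk 4, SNF 1^4
Ȟ^0 = (12 − 8) − 0 = 4, so Ȟ^0 ≅ Z^4
Ȟ^1 = (12 − 4) − 8 = 0, so Ȟ^1 ≅ 0
Ȟ^2 = (4 − 0) − 4 = 0, so Ȟ^2 ≅ 0

Ȟ^0 ≅ Z^4, Ȟ^1 ≅ 0, Ȟ^2 ≅ 0


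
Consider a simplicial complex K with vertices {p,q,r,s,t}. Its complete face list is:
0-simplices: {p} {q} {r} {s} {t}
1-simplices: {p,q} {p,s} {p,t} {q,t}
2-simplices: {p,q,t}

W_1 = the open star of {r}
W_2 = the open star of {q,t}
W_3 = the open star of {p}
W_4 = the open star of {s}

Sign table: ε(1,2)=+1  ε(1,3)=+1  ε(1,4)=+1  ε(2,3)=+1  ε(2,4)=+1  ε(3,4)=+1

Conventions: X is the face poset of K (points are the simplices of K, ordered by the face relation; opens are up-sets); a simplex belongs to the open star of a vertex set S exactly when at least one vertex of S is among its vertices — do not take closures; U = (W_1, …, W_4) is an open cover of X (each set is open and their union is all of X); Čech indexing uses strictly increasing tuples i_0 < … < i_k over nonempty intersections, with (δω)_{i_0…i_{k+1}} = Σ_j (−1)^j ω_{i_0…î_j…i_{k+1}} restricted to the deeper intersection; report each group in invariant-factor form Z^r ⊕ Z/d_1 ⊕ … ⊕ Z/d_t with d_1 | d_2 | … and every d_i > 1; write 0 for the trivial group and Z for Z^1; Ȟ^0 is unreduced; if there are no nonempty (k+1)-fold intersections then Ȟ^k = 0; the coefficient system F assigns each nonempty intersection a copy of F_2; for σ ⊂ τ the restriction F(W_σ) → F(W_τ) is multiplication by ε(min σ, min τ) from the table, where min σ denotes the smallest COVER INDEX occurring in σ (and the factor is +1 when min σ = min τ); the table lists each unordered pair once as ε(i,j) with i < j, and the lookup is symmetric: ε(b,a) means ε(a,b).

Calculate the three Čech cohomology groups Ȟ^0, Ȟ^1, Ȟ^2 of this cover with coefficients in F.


Ȟ^0 ≅ Z/2 ⊕ Z/2, Ȟ^1 ≅ 0, Ȟ^2 ≅ 0

cover nerve:
  W1={{r}} W2={{q},{t},{p,q},{p,t},{q,t},{p,q,t}} W3={{p},{p,q},{p,s},{p,t},{p,q,t}} W4={{s},{p,s}}
  W23={{p,q},{p,t},{p,q,t}} W34={{p,s}}
C dims 4,2; δ0: rk_F2 2
Ȟ^0: (4−2)−0=2 ⇒ Z/2 ⊕ Z/2
Ȟ^1: (2−0)−2=0 ⇒ 0
Ȟ^2: (0−0)−0=0 ⇒ 0


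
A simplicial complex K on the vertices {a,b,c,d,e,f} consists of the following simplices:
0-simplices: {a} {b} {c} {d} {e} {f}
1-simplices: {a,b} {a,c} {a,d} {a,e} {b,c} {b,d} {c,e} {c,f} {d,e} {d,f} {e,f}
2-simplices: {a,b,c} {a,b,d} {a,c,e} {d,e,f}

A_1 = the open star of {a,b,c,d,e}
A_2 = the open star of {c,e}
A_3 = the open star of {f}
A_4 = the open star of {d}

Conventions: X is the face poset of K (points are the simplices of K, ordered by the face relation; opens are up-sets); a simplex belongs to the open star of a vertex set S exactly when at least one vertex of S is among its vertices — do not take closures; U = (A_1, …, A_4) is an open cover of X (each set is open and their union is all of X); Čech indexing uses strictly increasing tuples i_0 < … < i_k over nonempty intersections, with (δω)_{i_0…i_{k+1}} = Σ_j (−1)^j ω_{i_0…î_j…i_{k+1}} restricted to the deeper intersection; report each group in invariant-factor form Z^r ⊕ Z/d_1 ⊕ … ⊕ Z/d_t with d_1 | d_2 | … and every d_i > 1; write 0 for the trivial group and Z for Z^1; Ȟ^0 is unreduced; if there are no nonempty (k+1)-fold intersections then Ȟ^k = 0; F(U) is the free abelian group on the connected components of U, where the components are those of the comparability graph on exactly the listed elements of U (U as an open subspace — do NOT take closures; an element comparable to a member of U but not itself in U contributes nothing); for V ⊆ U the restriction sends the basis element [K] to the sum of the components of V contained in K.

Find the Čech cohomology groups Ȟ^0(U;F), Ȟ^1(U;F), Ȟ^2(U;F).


intersection data:
  A1={{a},{b},{c},{d},{e},{a,b},{a,c},{a,d},{a,e},{b,c},{b,d},{c,e},{c,f},{d,e},{d,f},{e,f},{a,b,c},{a,b,d},{a,c,e},{d,e,f}} A2={{c},{e},{a,c},{a,e},{b,c},{c,e},{c,f},{d,e},{e,f},{a,b,c},{a,c,e},{d,e,f}} A3={{f},{c,f},{d,f},{e,f},{d,e,f}} A4={{d},{a,d},{b,d},{d,e},{d,f},{a,b,d},{d,e,f}}
  A12={{c},{e},{a,c},{a,e},{b,c},{c,e},{c,f},{d,e},{e,f},{a,b,c},{a,c,e},{d,e,f}} A13={{c,f},{d,f},{e,f},{d,e,f}} A14={{d},{a,d},{b,d},{d,e},{d,f},{a,b,d},{d,e,f}} A23={{c,f},{e,f},{d,e,f}} A24={{d,e},{d,e,f}} A34={{d,f},{d,e,f}}
  A123={{c,f},{e,f},{d,e,f}} A124={{d,e},{d,e,f}} A134={{d,f},{d,e,f}} A234={{d,e,f}}
  A1234={{d,e,f}}
components per intersection:
  A1: {{a},{b},{c},{d},{e},{a,b},{a,c},{a,d},{a,e},{b,c},{b,d},{c,e},{c,f},{d,e},{d,f},{e,f},{a,b,c},{a,b,d},{a,c,e},{d,e,f}}
  A2: {{c},{e},{a,c},{a,e},{b,c},{c,e},{c,f},{d,e},{e,f},{a,b,c},{a,c,e},{d,e,f}}
  A3: {{f},{c,f},{d,f},{e,f},{d,e,f}}
  A4: {{d},{a,d},{b,d},{d,e},{d,f},{a,b,d},{d,e,f}}
  A12: {{c},{e},{a,c},{a,e},{b,c},{c,e},{c,f},{d,e},{e,f},{a,b,c},{a,c,e},{d,e,f}}
  A13: {{c,f}} {{d,f},{e,f},{d,e,f}}
  A14: {{d},{a,d},{b,d},{d,e},{d,f},{a,b,d},{d,e,f}}
  A23: {{c,f}} {{e,f},{d,e,f}}
  A24: {{d,e},{d,e,f}}
  A34: {{d,f},{d,e,f}}
  A123: {{c,f}} {{e,f},{d,e,f}}
  A124: {{d,e},{d,e,f}}
  A134: {{d,f},{d,e,f}}
  A234: {{d,e,f}}
  A1234: {{d,e,f}}
C dims 4,8,5,1; δ0: rk 3, SNF 1^3; δ1: rk 4, SNF 1^4; δ2: rk 1, SNF 1^1
Ȟ^0 = (4 − 3) − 0 = 1, so Ȟ^0 ≅ Z
Ȟ^1 = (8 − 4) − 3 = 1, so Ȟ^1 ≅ Z
Ȟ^2 = (5 − 1) − 4 = 0, so Ȟ^2 ≅ 0

Ȟ^0 = Z; Ȟ^1 = Z; Ȟ^2 = 0


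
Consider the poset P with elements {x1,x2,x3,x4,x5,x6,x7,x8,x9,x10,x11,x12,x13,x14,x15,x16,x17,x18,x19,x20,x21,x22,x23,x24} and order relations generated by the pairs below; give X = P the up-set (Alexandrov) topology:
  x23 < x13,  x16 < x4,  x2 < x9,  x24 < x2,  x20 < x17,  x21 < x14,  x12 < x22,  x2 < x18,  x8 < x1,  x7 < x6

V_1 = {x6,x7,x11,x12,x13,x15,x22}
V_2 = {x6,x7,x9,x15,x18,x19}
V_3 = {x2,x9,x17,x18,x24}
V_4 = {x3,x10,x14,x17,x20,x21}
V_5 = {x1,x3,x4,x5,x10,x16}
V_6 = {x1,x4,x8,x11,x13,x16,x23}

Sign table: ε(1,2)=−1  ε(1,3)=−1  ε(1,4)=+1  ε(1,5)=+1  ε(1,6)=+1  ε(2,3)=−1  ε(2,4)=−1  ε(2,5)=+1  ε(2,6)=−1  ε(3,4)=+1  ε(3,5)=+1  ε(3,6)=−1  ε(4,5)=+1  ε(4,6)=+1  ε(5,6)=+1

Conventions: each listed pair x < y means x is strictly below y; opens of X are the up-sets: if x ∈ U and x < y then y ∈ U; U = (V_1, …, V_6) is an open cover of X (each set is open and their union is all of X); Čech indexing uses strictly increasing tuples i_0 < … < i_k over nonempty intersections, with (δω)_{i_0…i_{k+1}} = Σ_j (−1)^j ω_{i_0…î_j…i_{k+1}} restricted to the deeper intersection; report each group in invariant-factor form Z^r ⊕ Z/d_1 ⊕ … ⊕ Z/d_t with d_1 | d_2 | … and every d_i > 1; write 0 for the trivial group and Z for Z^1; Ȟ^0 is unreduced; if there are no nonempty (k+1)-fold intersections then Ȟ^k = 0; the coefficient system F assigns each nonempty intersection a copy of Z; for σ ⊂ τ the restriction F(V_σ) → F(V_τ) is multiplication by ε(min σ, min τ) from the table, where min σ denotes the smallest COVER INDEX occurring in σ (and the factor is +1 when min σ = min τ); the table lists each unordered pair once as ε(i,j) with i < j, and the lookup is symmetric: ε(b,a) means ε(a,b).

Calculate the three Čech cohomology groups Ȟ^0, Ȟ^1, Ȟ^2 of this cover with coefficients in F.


nonempty intersections:
  V12={x6,x7,x15} V16={x11,x13} V23={x9,x18} V34={x17} V45={x3,x10} V56={x1,x4,x16}
C dims 6,6; δ0: rk 5, SNF 1^5
Ȟ^0: (6−5)−0=1 ⇒ Z
Ȟ^1: (6−0)−5=1 ⇒ Z
Ȟ^2: (0−0)−0=0 ⇒ 0

Ȟ^0 = Z; Ȟ^1 = Z; Ȟ^2 = 0


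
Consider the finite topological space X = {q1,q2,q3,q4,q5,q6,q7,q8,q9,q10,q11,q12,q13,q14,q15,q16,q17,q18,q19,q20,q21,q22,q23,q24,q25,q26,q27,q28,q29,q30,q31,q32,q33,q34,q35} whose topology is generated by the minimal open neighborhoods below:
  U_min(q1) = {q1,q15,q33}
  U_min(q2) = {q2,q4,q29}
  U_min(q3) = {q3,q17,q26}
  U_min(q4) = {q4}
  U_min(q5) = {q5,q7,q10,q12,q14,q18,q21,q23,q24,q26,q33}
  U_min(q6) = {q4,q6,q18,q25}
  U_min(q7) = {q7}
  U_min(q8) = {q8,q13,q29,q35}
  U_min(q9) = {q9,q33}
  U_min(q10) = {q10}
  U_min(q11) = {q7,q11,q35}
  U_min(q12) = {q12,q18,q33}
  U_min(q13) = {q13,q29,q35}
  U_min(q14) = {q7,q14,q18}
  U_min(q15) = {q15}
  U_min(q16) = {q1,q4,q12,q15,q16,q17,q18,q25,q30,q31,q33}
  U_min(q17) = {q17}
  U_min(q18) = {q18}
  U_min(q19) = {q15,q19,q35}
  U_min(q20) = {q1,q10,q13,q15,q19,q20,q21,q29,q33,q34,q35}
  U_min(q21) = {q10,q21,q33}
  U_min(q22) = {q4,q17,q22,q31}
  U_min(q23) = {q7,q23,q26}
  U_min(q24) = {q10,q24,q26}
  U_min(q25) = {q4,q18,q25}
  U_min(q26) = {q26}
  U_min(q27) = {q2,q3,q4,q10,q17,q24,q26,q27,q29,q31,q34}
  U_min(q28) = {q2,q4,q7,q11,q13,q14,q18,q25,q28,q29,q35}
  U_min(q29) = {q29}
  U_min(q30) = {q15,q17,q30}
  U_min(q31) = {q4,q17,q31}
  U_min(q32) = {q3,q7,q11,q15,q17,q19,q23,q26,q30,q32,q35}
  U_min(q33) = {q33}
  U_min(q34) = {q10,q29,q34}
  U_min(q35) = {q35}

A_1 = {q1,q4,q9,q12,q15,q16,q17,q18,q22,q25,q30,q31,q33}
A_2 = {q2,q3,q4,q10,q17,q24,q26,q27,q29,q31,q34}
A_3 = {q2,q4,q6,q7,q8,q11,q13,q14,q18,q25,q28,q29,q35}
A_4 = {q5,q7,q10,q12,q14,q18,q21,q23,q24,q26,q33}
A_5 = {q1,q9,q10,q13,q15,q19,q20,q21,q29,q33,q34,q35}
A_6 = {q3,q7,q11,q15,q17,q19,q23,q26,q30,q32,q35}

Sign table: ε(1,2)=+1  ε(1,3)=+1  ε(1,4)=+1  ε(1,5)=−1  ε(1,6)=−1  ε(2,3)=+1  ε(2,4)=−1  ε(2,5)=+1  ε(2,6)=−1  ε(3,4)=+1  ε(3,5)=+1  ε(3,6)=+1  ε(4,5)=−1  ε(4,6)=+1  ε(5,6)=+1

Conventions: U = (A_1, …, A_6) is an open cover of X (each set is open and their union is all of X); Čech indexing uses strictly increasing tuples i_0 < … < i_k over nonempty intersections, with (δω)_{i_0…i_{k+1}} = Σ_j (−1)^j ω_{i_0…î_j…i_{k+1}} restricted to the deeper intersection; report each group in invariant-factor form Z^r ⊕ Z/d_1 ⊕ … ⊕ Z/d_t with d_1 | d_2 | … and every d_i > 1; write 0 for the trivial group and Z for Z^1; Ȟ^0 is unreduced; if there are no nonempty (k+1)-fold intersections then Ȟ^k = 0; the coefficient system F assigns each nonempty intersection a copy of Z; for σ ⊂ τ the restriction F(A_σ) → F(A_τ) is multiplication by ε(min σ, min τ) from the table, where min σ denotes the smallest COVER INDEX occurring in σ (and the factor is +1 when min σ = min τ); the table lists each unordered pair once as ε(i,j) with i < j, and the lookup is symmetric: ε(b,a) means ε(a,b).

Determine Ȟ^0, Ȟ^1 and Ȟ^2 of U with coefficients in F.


Ȟ^0(U;F) ≅ 0, Ȟ^1(U;F) ≅ Z/2, Ȟ^2(U;F) ≅ Z

nonempty overlaps:
  A12={q4,q17,q31} A13={q4,q18,q25} A14={q12,q18,q33} A15={q1,q9,q15,q33} A16={q15,q17,q30} A23={q2,q4,q29} A24={q10,q24,q26} A25={q10,q29,q34} A26={q3,q17,q26} A34={q7,q14,q18} A35={q13,q29,q35} A36={q7,q11,q35} A45={q10,q21,q33} A46={q7,q23,q26} A56={q15,q19,q35}
  A123={q4} A126={q17} A134={q18} A145={q33} A156={q15} A235={q29} A245={q10} A246={q26} A346={q7} A356={q35}
C dims 6,15,10; δ0: rk 6, SNF 1^5·2; δ1: rk 9, SNF 1^9
degree 0: 6−6−0 = 0 → Ȟ^0 ≅ 0
degree 1: 15−9−6 = 0 plus torsion [2] → Ȟ^1 ≅ Z/2
degree 2: 10−0−9 = 1 → Ȟ^2 ≅ Z


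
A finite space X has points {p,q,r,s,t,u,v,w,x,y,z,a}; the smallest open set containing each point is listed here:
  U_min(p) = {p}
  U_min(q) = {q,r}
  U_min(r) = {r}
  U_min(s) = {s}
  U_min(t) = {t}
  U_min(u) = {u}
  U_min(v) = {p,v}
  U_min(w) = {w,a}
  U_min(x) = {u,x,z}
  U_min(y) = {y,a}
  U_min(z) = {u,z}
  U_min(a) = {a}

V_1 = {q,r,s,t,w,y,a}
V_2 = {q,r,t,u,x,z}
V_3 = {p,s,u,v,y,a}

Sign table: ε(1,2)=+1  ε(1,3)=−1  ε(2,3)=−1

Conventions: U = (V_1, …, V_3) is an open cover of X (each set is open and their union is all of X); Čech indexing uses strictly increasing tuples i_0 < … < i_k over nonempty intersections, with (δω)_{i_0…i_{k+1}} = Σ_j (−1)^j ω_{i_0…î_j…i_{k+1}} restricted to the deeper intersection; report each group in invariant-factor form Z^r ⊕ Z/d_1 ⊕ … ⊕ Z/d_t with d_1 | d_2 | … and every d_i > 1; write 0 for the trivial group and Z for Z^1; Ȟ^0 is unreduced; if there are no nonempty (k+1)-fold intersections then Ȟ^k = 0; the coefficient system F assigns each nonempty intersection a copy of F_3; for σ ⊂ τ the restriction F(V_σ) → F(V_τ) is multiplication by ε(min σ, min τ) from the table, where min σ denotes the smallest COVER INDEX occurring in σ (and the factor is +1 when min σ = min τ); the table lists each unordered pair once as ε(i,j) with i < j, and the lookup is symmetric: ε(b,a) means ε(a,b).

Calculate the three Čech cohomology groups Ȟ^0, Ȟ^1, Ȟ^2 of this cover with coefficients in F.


Ȟ^0(U;F) ≅ Z/3, Ȟ^1(U;F) ≅ Z/3, Ȟ^2(U;F) ≅ 0

intersection data:
  V12={q,r,t} V13={s,y,a} V23={u}
C dims 3,3; δ0: rk_F3 2
Ȟ^0 = (3 − 2) − 0 = 1, so Ȟ^0 ≅ Z/3
Ȟ^1 = (3 − 0) − 2 = 1, so Ȟ^1 ≅ Z/3
Ȟ^2 = (0 − 0) − 0 = 0, so Ȟ^2 ≅ 0


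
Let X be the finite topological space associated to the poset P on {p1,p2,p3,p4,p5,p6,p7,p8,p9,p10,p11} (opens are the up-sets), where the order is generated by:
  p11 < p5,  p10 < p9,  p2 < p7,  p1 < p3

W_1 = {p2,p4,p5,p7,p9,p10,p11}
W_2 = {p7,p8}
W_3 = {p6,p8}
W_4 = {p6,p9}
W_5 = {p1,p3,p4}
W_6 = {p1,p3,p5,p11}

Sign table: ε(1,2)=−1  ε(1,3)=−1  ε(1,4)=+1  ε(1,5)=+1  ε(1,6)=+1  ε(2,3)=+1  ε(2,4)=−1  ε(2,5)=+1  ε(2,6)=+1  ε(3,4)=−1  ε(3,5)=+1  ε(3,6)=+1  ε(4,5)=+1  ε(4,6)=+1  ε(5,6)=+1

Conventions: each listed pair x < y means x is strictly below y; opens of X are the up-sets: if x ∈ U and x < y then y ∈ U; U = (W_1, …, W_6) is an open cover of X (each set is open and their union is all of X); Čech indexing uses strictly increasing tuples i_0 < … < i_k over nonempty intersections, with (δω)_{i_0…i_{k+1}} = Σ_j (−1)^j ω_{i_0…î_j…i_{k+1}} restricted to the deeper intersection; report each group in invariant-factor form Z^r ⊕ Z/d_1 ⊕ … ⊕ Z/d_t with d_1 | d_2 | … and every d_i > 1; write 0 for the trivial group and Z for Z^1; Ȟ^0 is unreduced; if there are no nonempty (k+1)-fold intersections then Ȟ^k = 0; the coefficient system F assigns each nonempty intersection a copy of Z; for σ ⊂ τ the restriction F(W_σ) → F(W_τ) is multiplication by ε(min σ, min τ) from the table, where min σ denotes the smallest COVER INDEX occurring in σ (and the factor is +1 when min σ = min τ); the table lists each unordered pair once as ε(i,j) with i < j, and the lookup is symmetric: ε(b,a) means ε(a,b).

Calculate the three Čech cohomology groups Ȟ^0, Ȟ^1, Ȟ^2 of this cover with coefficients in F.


nonempty overlaps:
  W12={p7} W14={p9} W15={p4} W16={p5,p11} W23={p8} W34={p6} W56={p1,p3}
C dims 6,7; δ0: rk 5, SNF 1^5
degree 0: 6−5−0 = 1 → Ȟ^0 ≅ Z
degree 1: 7−0−5 = 2 → Ȟ^1 ≅ Z^2
degree 2: 0−0−0 = 0 → Ȟ^2 ≅ 0

Ȟ^0 = Z, Ȟ^1 = Z^2, Ȟ^2 = 0


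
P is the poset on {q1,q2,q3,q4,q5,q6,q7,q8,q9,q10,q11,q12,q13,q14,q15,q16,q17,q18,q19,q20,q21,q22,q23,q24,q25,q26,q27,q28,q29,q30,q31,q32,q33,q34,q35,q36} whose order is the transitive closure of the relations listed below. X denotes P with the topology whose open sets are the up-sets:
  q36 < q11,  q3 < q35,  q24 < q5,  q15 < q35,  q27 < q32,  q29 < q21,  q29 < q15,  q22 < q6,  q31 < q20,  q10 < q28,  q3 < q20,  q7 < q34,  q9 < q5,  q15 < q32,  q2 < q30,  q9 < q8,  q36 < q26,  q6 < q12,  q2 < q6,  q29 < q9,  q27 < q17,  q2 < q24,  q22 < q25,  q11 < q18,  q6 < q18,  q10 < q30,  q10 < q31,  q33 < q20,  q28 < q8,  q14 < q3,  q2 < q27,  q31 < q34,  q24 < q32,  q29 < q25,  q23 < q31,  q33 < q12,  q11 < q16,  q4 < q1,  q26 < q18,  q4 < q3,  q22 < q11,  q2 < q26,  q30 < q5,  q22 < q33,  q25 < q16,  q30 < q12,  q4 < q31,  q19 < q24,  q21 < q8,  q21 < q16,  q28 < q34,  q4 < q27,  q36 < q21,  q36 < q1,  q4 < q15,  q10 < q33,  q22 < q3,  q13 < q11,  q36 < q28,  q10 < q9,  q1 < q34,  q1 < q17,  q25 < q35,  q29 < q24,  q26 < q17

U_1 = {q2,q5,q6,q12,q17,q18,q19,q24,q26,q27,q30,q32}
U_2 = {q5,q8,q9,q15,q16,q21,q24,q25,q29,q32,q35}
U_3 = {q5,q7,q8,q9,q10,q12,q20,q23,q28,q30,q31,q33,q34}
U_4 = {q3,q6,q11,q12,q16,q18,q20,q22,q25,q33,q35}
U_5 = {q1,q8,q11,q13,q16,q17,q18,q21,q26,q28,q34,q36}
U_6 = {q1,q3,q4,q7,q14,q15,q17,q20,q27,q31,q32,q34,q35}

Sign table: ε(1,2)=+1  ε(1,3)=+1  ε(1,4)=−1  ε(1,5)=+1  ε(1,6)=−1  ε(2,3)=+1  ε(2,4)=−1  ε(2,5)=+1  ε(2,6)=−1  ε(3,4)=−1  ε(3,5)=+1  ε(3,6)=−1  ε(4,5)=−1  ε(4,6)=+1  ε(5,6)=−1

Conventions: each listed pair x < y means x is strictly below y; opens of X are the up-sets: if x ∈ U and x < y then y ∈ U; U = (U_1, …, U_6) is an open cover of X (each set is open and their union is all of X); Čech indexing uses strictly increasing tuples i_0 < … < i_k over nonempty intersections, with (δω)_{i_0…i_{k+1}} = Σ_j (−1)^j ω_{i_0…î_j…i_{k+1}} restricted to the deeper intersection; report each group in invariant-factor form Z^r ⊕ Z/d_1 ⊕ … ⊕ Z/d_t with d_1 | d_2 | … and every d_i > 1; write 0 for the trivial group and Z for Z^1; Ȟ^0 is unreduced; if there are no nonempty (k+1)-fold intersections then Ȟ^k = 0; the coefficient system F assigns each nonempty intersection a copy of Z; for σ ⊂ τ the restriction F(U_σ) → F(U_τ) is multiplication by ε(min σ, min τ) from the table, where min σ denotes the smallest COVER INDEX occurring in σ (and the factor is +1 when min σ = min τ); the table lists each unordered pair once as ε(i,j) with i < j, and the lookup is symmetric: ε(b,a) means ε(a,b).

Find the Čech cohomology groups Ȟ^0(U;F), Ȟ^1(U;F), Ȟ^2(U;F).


nerve of the cover:
  U12={q5,q24,q32} U13={q5,q12,q30} U14={q6,q12,q18} U15={q17,q18,q26} U16={q17,q27,q32} U23={q5,q8,q9} U24={q16,q25,q35} U25={q8,q16,q21} U26={q15,q32,q35} U34={q12,q20,q33} U35={q8,q28,q34} U36={q7,q20,q31,q34} U45={q11,q16,q18} U46={q3,q20,q35} U56={q1,q17,q34}
  U123={q5} U126={q32} U134={q12} U145={q18} U156={q17} U235={q8} U245={q16} U246={q35} U346={q20} U356={q34}
C dims 6,15,10; δ0: rk 5, SNF 1^5; δ1: rk 10, SNF 1^9·2
Ȟ^0 = (6 − 5) − 0 = 1, so Ȟ^0 ≅ Z
Ȟ^1 = (15 − 10) − 5 = 0, so Ȟ^1 ≅ 0
Ȟ^2 = (10 − 0) − 10 = 0 plus torsion [2], so Ȟ^2 ≅ Z/2

Ȟ^0 = Z,  Ȟ^1 = 0,  Ȟ^2 = Z/2
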